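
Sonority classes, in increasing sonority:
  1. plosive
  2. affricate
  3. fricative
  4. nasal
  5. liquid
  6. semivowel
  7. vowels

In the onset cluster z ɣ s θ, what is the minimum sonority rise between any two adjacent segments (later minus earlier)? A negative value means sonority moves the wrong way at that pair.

/z/ is a fricative (sonority 3).
/ɣ/ is a fricative (sonority 3).
/s/ is a fricative (sonority 3).
/θ/ is a fricative (sonority 3).
/z/→/ɣ/: change +0.
/ɣ/→/s/: change +0.
/s/→/θ/: change +0.
Minimum = 0.

0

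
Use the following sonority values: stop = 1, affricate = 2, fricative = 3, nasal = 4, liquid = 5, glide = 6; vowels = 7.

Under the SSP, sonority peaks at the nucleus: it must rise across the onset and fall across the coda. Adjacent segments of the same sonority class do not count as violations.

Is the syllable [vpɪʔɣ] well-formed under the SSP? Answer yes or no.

no

Onset: /v/ is a fricative (sonority 3), /p/ is a stop (sonority 1); then the nucleus /ɪ/ (sonority 7).
Onset profile 3-1-7 — does not rise throughout.
Coda: /ʔ/ is a stop (sonority 1), /ɣ/ is a fricative (sonority 3).
Coda profile 7-1-3 — does not fall throughout.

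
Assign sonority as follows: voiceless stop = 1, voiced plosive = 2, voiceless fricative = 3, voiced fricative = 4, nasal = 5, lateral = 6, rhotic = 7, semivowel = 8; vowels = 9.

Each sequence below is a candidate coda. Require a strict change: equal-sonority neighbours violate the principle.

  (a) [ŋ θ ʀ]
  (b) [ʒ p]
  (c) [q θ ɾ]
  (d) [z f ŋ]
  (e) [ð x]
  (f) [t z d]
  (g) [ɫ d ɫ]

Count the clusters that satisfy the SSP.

2

(a) [ŋ θ ʀ]: profile 5-3-7 — violates.
(b) [ʒ p]: profile 4-1 — obeys.
(c) [q θ ɾ]: profile 1-3-7 — violates.
(d) [z f ŋ]: profile 4-3-5 — violates.
(e) [ð x]: profile 4-3 — obeys.
(f) [t z d]: profile 1-4-2 — violates.
(g) [ɫ d ɫ]: profile 6-2-6 — violates.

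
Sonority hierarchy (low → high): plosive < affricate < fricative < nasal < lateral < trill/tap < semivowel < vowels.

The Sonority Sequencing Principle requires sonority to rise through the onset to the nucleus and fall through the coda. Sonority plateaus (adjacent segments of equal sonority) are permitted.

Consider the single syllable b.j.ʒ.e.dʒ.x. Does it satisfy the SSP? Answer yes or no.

Onset: /b/ is a plosive (sonority 1), /j/ is a semivowel (sonority 7), /ʒ/ is a fricative (sonority 3); then the nucleus /e/ (sonority 8).
Onset profile 1-7-3-8 — does not rise throughout.
Coda: /dʒ/ is an affricate (sonority 2), /x/ is a fricative (sonority 3).
Coda profile 8-2-3 — does not fall throughout.

no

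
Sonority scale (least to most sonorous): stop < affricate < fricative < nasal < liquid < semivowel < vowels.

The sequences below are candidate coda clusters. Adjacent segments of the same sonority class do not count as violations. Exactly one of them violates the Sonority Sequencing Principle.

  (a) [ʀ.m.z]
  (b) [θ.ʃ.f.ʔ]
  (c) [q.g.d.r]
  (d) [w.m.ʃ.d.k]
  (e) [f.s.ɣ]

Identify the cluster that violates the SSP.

(a) 5-4-3 → obeys
(b) 3-3-3-1 → obeys
(c) 1-1-1-5 → violates
(d) 6-4-3-1-1 → obeys
(e) 3-3-3 → obeys

c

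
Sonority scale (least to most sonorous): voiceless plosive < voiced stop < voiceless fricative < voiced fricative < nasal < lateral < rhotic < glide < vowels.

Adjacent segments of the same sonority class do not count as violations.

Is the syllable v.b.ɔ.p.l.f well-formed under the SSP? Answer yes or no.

no

Onset: /v/ is a voiced fricative (sonority 4), /b/ is a voiced stop (sonority 2); then the nucleus /ɔ/ (sonority 9).
Onset profile 4-2-9 — does not rise throughout.
Coda: /p/ is a voiceless plosive (sonority 1), /l/ is a lateral (sonority 6), /f/ is a voiceless fricative (sonority 3).
Coda profile 9-1-6-3 — does not fall throughout.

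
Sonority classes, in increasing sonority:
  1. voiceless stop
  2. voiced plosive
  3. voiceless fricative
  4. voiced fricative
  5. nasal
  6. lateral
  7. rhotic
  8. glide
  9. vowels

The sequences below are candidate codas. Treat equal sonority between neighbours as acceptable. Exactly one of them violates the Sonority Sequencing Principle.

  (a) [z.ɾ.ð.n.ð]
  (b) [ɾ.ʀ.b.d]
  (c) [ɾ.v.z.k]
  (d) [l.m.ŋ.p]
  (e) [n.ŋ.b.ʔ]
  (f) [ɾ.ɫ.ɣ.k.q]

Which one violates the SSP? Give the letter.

(a) 4-7-4-5-4 → violates
(b) 7-7-2-2 → obeys
(c) 7-4-4-1 → obeys
(d) 6-5-5-1 → obeys
(e) 5-5-2-1 → obeys
(f) 7-6-4-1-1 → obeys

a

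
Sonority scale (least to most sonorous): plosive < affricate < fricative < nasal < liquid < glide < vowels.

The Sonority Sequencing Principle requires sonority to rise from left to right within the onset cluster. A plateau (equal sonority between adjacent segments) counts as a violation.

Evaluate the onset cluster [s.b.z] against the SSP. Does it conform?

no

/s/: fricative = 3.
/b/: plosive = 1.
/z/: fricative = 3.
The profile is 3-1-3. Between /s/ (3) and /b/ (1) sonority does not rise, so the cluster violates the SSP.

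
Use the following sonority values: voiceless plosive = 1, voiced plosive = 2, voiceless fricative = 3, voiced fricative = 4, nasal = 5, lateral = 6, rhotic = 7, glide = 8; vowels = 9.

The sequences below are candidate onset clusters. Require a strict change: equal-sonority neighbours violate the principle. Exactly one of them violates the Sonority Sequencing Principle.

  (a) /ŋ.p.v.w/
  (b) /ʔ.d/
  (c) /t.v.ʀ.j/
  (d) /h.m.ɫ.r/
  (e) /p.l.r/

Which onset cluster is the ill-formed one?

(a) 5-1-4-8 → violates
(b) 1-2 → obeys
(c) 1-4-7-8 → obeys
(d) 3-5-6-7 → obeys
(e) 1-6-7 → obeys

a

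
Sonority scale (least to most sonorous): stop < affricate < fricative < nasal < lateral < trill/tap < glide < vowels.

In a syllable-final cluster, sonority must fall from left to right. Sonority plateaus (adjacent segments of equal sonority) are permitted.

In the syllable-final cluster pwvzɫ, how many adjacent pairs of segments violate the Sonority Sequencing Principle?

/p/ is a stop (sonority 1).
/w/ is a glide (sonority 7).
/v/ is a fricative (sonority 3).
/z/ is a fricative (sonority 3).
/ɫ/ is a lateral (sonority 5).
/p/→/w/: 1→7 (does not fall) — violation.
/w/→/v/: 7→3 (falls) — ok.
/v/→/z/: 3→3 (plateau, allowed) — ok.
/z/→/ɫ/: 3→5 (does not fall) — violation.

2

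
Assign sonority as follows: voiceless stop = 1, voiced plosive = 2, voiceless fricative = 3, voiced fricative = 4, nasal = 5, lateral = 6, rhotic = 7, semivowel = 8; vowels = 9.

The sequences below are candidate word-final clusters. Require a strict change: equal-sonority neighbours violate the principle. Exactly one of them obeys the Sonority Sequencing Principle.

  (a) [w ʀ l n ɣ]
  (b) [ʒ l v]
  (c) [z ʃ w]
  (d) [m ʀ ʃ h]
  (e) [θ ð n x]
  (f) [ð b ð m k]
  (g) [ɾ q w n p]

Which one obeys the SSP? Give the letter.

(a) sonority 8-7-6-5-4: well-formed.
(b) sonority 4-6-4: ill-formed.
(c) sonority 4-3-8: ill-formed.
(d) sonority 5-7-3-3: ill-formed.
(e) sonority 3-4-5-3: ill-formed.
(f) sonority 4-2-4-5-1: ill-formed.
(g) sonority 7-1-8-5-1: ill-formed.

a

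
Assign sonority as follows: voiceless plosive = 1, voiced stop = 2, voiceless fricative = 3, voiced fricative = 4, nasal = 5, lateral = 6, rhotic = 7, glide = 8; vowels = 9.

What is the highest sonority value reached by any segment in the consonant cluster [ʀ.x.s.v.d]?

7

/ʀ/: rhotic = 7.
/x/: voiceless fricative = 3.
/s/: voiceless fricative = 3.
/v/: voiced fricative = 4.
/d/: voiced stop = 2.
The maximum is 7.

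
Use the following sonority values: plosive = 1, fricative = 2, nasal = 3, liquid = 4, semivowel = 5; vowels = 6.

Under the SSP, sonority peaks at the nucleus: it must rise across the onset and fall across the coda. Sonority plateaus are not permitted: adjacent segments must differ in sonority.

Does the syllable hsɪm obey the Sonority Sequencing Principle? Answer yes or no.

Onset: /h/ is a fricative (sonority 2), /s/ is a fricative (sonority 2); then the nucleus /ɪ/ (sonority 6).
Onset profile 2-2-6 — does not strictly rise throughout.
Coda: /m/ is a nasal (sonority 3).
Coda profile 6-3 — falls from the nucleus.

no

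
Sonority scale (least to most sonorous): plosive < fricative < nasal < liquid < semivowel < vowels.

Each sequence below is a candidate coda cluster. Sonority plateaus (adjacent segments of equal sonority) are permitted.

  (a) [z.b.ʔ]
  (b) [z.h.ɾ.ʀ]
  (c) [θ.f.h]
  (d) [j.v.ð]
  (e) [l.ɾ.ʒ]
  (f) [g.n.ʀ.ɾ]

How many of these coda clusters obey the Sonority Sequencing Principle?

4

(a) 2-1-1 → obeys
(b) 2-2-4-4 → violates
(c) 2-2-2 → obeys
(d) 5-2-2 → obeys
(e) 4-4-2 → obeys
(f) 1-3-4-4 → violates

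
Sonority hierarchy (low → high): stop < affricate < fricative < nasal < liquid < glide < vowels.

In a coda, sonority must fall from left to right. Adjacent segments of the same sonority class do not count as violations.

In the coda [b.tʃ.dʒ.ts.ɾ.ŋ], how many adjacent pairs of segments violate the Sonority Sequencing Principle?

2

/b/ — stop, sonority 1.
/tʃ/ — affricate, sonority 2.
/dʒ/ — affricate, sonority 2.
/ts/ — affricate, sonority 2.
/ɾ/ — liquid, sonority 5.
/ŋ/ — nasal, sonority 4.
/b/→/tʃ/: 1→2 (does not fall) — violation.
/tʃ/→/dʒ/: 2→2 (plateau, allowed) — ok.
/dʒ/→/ts/: 2→2 (plateau, allowed) — ok.
/ts/→/ɾ/: 2→5 (does not fall) — violation.
/ɾ/→/ŋ/: 5→4 (falls) — ok.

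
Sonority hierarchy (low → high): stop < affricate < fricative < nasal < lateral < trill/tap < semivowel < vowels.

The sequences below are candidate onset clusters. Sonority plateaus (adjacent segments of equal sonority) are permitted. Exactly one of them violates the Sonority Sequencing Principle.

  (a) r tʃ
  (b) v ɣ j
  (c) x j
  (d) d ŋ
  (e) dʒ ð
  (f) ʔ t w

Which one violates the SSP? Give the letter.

(a) 6-2 → violates
(b) 3-3-7 → obeys
(c) 3-7 → obeys
(d) 1-4 → obeys
(e) 2-3 → obeys
(f) 1-1-7 → obeys

a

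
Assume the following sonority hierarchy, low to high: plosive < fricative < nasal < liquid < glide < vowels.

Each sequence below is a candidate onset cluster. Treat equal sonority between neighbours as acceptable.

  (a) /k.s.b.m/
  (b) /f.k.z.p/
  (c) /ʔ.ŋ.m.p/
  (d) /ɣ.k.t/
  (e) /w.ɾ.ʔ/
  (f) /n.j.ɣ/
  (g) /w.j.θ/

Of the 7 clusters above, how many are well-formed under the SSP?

(a) sonority 1-2-1-3: ill-formed.
(b) sonority 2-1-2-1: ill-formed.
(c) sonority 1-3-3-1: ill-formed.
(d) sonority 2-1-1: ill-formed.
(e) sonority 5-4-1: ill-formed.
(f) sonority 3-5-2: ill-formed.
(g) sonority 5-5-2: ill-formed.

0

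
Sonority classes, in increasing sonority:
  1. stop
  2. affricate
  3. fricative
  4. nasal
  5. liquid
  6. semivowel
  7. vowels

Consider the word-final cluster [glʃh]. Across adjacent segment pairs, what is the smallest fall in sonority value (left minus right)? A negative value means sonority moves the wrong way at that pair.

/g/: stop = 1.
/l/: liquid = 5.
/ʃ/: fricative = 3.
/h/: fricative = 3.
/g/→/l/: change -4.
/l/→/ʃ/: change +2.
/ʃ/→/h/: change +0.
Minimum = -4.

-4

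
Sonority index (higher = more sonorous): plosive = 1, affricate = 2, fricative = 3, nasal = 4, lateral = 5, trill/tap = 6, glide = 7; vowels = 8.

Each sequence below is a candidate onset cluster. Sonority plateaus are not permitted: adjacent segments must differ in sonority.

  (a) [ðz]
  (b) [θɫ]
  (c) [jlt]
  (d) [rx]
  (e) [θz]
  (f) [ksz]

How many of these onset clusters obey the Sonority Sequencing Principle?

1

(a) 3-3 → violates
(b) 3-5 → obeys
(c) 7-5-1 → violates
(d) 6-3 → violates
(e) 3-3 → violates
(f) 1-3-3 → violates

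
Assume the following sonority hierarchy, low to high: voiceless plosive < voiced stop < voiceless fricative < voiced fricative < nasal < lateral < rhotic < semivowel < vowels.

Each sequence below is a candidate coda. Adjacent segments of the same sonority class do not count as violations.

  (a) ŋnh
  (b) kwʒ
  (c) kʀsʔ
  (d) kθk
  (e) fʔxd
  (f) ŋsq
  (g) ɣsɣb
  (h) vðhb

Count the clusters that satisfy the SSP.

(a) ŋnh: profile 5-5-3 — obeys.
(b) kwʒ: profile 1-8-4 — violates.
(c) kʀsʔ: profile 1-7-3-1 — violates.
(d) kθk: profile 1-3-1 — violates.
(e) fʔxd: profile 3-1-3-2 — violates.
(f) ŋsq: profile 5-3-1 — obeys.
(g) ɣsɣb: profile 4-3-4-2 — violates.
(h) vðhb: profile 4-4-3-2 — obeys.

3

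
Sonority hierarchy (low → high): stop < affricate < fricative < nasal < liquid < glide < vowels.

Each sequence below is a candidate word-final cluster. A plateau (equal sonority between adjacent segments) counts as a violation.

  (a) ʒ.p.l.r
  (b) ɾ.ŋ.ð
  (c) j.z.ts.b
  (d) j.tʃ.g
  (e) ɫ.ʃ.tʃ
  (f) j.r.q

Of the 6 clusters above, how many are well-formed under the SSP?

5

(a) 3-1-5-5 → violates
(b) 5-4-3 → obeys
(c) 6-3-2-1 → obeys
(d) 6-2-1 → obeys
(e) 5-3-2 → obeys
(f) 6-5-1 → obeys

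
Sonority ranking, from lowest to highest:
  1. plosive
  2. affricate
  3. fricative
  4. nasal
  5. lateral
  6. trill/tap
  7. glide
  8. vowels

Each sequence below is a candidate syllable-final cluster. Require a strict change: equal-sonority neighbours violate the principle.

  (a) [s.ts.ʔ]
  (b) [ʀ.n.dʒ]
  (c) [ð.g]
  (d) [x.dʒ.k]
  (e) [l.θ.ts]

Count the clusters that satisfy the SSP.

5

(a) [s.ts.ʔ]: profile 3-2-1 — obeys.
(b) [ʀ.n.dʒ]: profile 6-4-2 — obeys.
(c) [ð.g]: profile 3-1 — obeys.
(d) [x.dʒ.k]: profile 3-2-1 — obeys.
(e) [l.θ.ts]: profile 5-3-2 — obeys.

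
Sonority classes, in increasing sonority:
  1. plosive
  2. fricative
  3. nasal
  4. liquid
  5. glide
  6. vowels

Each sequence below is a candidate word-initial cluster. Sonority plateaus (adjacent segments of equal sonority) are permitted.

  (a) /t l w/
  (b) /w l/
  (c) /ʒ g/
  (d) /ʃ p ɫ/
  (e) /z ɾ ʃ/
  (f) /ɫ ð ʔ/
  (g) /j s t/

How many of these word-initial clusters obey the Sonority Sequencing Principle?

(a) sonority 1-4-5: well-formed.
(b) sonority 5-4: ill-formed.
(c) sonority 2-1: ill-formed.
(d) sonority 2-1-4: ill-formed.
(e) sonority 2-4-2: ill-formed.
(f) sonority 4-2-1: ill-formed.
(g) sonority 5-2-1: ill-formed.

1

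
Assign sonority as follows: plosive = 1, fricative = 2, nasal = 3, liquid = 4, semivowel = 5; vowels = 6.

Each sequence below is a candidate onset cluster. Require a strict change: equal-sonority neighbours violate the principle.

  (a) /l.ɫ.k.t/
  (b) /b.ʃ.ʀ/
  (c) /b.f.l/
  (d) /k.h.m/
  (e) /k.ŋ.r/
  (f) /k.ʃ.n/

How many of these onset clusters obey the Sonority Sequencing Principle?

5

(a) /l.ɫ.k.t/: profile 4-4-1-1 — violates.
(b) /b.ʃ.ʀ/: profile 1-2-4 — obeys.
(c) /b.f.l/: profile 1-2-4 — obeys.
(d) /k.h.m/: profile 1-2-3 — obeys.
(e) /k.ŋ.r/: profile 1-3-4 — obeys.
(f) /k.ʃ.n/: profile 1-2-3 — obeys.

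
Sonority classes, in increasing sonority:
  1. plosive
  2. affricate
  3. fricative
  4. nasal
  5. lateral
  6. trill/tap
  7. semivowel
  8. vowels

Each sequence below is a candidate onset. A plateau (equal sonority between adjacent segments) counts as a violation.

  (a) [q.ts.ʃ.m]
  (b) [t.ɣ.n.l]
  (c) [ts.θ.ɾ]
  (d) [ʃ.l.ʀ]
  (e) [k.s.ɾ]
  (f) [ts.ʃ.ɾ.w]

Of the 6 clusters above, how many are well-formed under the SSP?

6

(a) 1-2-3-4 → obeys
(b) 1-3-4-5 → obeys
(c) 2-3-6 → obeys
(d) 3-5-6 → obeys
(e) 1-3-6 → obeys
(f) 2-3-6-7 → obeys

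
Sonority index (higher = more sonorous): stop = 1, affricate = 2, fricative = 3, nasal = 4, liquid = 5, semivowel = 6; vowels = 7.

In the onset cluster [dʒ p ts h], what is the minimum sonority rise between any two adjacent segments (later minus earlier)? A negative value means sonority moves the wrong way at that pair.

/dʒ/ is an affricate (sonority 2).
/p/ is a stop (sonority 1).
/ts/ is an affricate (sonority 2).
/h/ is a fricative (sonority 3).
/dʒ/→/p/: change -1.
/p/→/ts/: change +1.
/ts/→/h/: change +1.
Minimum = -1.

-1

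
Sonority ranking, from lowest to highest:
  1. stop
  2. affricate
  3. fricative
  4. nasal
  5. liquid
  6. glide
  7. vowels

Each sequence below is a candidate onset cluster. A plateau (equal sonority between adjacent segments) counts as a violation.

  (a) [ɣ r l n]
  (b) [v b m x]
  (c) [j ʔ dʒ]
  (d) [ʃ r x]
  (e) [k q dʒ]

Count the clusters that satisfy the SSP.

(a) sonority 3-5-5-4: ill-formed.
(b) sonority 3-1-4-3: ill-formed.
(c) sonority 6-1-2: ill-formed.
(d) sonority 3-5-3: ill-formed.
(e) sonority 1-1-2: ill-formed.

0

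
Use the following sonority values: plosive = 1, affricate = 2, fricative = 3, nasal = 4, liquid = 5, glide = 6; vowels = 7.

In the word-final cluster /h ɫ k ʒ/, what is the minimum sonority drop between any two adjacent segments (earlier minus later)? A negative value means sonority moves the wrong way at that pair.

-2

/h/ — fricative, sonority 3.
/ɫ/ — liquid, sonority 5.
/k/ — plosive, sonority 1.
/ʒ/ — fricative, sonority 3.
/h/→/ɫ/: change -2.
/ɫ/→/k/: change +4.
/k/→/ʒ/: change -2.
Minimum = -2.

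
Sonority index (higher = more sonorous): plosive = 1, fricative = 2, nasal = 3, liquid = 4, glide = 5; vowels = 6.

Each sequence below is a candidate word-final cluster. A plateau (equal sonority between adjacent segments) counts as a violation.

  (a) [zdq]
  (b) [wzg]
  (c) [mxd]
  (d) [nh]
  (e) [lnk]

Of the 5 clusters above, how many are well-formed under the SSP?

(a) sonority 2-1-1: ill-formed.
(b) sonority 5-2-1: well-formed.
(c) sonority 3-2-1: well-formed.
(d) sonority 3-2: well-formed.
(e) sonority 4-3-1: well-formed.

4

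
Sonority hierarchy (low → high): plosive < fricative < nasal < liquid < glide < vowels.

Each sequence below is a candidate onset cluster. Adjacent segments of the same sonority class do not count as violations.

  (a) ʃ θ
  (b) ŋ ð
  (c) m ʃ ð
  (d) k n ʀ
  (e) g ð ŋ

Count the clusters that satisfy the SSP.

(a) 2-2 → obeys
(b) 3-2 → violates
(c) 3-2-2 → violates
(d) 1-3-4 → obeys
(e) 1-2-3 → obeys

3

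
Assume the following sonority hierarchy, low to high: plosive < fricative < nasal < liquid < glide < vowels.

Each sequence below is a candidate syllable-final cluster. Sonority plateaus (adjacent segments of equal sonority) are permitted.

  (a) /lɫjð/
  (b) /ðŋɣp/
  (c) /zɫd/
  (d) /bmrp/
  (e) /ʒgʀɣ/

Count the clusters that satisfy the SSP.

0

(a) sonority 4-4-5-2: ill-formed.
(b) sonority 2-3-2-1: ill-formed.
(c) sonority 2-4-1: ill-formed.
(d) sonority 1-3-4-1: ill-formed.
(e) sonority 2-1-4-2: ill-formed.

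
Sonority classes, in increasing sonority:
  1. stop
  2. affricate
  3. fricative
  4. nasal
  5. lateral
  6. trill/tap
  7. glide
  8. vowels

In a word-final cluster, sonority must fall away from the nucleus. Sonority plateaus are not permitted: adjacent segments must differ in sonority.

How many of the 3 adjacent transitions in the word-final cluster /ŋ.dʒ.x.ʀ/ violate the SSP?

/ŋ/ — nasal, sonority 4.
/dʒ/ — affricate, sonority 2.
/x/ — fricative, sonority 3.
/ʀ/ — trill/tap, sonority 6.
/ŋ/→/dʒ/: 4→2 (falls) — ok.
/dʒ/→/x/: 2→3 (does not fall) — violation.
/x/→/ʀ/: 3→6 (does not fall) — violation.

2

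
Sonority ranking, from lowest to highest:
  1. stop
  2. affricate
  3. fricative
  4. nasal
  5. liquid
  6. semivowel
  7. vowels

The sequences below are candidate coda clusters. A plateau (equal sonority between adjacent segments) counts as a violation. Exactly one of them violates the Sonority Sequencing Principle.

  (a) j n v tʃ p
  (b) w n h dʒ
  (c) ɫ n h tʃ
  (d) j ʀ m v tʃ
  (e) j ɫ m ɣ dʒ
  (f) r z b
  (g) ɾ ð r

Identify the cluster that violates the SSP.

(a) sonority 6-4-3-2-1: well-formed.
(b) sonority 6-4-3-2: well-formed.
(c) sonority 5-4-3-2: well-formed.
(d) sonority 6-5-4-3-2: well-formed.
(e) sonority 6-5-4-3-2: well-formed.
(f) sonority 5-3-1: well-formed.
(g) sonority 5-3-5: ill-formed.

g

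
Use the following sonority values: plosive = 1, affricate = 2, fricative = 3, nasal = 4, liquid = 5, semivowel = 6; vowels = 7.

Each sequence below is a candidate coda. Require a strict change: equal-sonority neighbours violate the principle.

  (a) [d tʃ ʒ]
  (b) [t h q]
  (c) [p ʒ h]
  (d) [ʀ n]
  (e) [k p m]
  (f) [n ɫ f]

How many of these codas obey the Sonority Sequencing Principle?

1

(a) [d tʃ ʒ]: profile 1-2-3 — violates.
(b) [t h q]: profile 1-3-1 — violates.
(c) [p ʒ h]: profile 1-3-3 — violates.
(d) [ʀ n]: profile 5-4 — obeys.
(e) [k p m]: profile 1-1-4 — violates.
(f) [n ɫ f]: profile 4-5-3 — violates.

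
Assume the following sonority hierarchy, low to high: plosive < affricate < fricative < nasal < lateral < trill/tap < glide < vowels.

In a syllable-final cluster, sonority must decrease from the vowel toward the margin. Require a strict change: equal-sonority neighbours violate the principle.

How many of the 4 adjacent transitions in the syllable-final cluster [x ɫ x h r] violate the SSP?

3

/x/: fricative = 3.
/ɫ/: lateral = 5.
/x/: fricative = 3.
/h/: fricative = 3.
/r/: trill/tap = 6.
/x/→/ɫ/: 3→5 (does not fall) — violation.
/ɫ/→/x/: 5→3 (falls) — ok.
/x/→/h/: 3→3 (plateau) — violation.
/h/→/r/: 3→6 (does not fall) — violation.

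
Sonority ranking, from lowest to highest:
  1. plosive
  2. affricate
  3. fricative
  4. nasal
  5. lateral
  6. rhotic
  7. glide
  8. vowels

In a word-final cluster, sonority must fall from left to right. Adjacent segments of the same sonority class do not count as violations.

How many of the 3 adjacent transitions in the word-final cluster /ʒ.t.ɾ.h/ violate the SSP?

/ʒ/ is a fricative (sonority 3).
/t/ is a plosive (sonority 1).
/ɾ/ is a rhotic (sonority 6).
/h/ is a fricative (sonority 3).
/ʒ/→/t/: 3→1 (falls) — ok.
/t/→/ɾ/: 1→6 (does not fall) — violation.
/ɾ/→/h/: 6→3 (falls) — ok.

1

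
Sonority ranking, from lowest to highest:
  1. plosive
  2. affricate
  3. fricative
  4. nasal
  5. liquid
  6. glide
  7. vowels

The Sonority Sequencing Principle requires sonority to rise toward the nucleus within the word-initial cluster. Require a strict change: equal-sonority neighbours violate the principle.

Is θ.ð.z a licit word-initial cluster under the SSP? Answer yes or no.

/θ/: fricative = 3.
/ð/: fricative = 3.
/z/: fricative = 3.
The profile is 3-3-3. Between /θ/ (3) and /ð/ (3) sonority does not rise, so the cluster violates the SSP.

no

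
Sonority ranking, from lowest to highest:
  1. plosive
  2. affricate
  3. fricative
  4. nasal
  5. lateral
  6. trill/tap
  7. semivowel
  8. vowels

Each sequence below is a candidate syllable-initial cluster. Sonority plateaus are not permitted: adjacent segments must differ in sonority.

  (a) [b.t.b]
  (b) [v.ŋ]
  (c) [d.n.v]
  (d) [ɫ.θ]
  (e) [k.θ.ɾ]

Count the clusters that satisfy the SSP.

(a) [b.t.b]: profile 1-1-1 — violates.
(b) [v.ŋ]: profile 3-4 — obeys.
(c) [d.n.v]: profile 1-4-3 — violates.
(d) [ɫ.θ]: profile 5-3 — violates.
(e) [k.θ.ɾ]: profile 1-3-6 — obeys.

2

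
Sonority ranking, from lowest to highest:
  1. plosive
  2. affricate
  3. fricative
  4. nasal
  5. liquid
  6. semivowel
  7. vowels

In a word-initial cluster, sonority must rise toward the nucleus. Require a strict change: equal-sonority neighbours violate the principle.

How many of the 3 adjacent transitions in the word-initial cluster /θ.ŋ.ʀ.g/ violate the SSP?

1

/θ/: fricative = 3.
/ŋ/: nasal = 4.
/ʀ/: liquid = 5.
/g/: plosive = 1.
/θ/→/ŋ/: 3→4 (rises) — ok.
/ŋ/→/ʀ/: 4→5 (rises) — ok.
/ʀ/→/g/: 5→1 (does not rise) — violation.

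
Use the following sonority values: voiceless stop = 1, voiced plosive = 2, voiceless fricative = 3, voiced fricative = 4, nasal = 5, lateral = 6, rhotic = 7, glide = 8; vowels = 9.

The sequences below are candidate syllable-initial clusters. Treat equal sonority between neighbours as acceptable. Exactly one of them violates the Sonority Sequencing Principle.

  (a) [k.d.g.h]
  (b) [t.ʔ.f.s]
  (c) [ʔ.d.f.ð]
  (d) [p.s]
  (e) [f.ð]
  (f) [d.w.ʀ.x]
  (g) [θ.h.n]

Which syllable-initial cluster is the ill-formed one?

f

(a) [k.d.g.h]: profile 1-2-2-3 — obeys.
(b) [t.ʔ.f.s]: profile 1-1-3-3 — obeys.
(c) [ʔ.d.f.ð]: profile 1-2-3-4 — obeys.
(d) [p.s]: profile 1-3 — obeys.
(e) [f.ð]: profile 3-4 — obeys.
(f) [d.w.ʀ.x]: profile 2-8-7-3 — violates.
(g) [θ.h.n]: profile 3-3-5 — obeys.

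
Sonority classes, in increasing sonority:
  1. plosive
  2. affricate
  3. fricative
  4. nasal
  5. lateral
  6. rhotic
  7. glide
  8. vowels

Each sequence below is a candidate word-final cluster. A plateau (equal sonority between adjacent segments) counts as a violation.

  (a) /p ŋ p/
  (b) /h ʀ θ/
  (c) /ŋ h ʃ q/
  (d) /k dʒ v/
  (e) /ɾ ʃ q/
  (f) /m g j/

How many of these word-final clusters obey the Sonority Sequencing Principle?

1

(a) /p ŋ p/: profile 1-4-1 — violates.
(b) /h ʀ θ/: profile 3-6-3 — violates.
(c) /ŋ h ʃ q/: profile 4-3-3-1 — violates.
(d) /k dʒ v/: profile 1-2-3 — violates.
(e) /ɾ ʃ q/: profile 6-3-1 — obeys.
(f) /m g j/: profile 4-1-7 — violates.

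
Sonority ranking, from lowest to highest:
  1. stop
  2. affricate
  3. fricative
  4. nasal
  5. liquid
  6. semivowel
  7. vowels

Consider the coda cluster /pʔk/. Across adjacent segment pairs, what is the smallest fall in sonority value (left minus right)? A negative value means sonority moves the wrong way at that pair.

/p/ is a stop (sonority 1).
/ʔ/ is a stop (sonority 1).
/k/ is a stop (sonority 1).
/p/→/ʔ/: change +0.
/ʔ/→/k/: change +0.
Minimum = 0.

0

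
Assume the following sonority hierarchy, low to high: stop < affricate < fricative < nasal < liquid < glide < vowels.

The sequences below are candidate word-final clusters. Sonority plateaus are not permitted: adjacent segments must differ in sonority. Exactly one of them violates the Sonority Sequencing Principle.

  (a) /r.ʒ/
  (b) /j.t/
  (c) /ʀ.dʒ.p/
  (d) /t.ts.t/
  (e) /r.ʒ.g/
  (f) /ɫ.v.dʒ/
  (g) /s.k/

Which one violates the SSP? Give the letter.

(a) /r.ʒ/: profile 5-3 — obeys.
(b) /j.t/: profile 6-1 — obeys.
(c) /ʀ.dʒ.p/: profile 5-2-1 — obeys.
(d) /t.ts.t/: profile 1-2-1 — violates.
(e) /r.ʒ.g/: profile 5-3-1 — obeys.
(f) /ɫ.v.dʒ/: profile 5-3-2 — obeys.
(g) /s.k/: profile 3-1 — obeys.

d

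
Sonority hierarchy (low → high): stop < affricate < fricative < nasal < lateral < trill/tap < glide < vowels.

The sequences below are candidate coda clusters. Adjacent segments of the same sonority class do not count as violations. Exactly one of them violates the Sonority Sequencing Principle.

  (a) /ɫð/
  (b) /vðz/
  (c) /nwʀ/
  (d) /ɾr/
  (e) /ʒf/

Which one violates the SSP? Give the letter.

(a) 5-3 → obeys
(b) 3-3-3 → obeys
(c) 4-7-6 → violates
(d) 6-6 → obeys
(e) 3-3 → obeys

c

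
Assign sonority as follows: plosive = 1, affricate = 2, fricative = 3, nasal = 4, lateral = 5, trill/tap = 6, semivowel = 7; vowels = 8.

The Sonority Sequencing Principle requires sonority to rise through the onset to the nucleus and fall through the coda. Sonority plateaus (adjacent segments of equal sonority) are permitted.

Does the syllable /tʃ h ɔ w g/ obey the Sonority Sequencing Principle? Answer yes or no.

yes

Onset: /tʃ/ is an affricate (sonority 2), /h/ is a fricative (sonority 3); then the nucleus /ɔ/ (sonority 8).
Onset profile 2-3-8 — rises to the nucleus.
Coda: /w/ is a semivowel (sonority 7), /g/ is a plosive (sonority 1).
Coda profile 8-7-1 — falls from the nucleus.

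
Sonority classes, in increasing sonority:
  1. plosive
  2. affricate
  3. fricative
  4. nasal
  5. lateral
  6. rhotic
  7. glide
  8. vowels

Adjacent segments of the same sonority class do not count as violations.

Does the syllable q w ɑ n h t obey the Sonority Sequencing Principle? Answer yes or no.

Onset: /q/ is a plosive (sonority 1), /w/ is a glide (sonority 7); then the nucleus /ɑ/ (sonority 8).
Onset profile 1-7-8 — rises to the nucleus.
Coda: /n/ is a nasal (sonority 4), /h/ is a fricative (sonority 3), /t/ is a plosive (sonority 1).
Coda profile 8-4-3-1 — falls from the nucleus.

yes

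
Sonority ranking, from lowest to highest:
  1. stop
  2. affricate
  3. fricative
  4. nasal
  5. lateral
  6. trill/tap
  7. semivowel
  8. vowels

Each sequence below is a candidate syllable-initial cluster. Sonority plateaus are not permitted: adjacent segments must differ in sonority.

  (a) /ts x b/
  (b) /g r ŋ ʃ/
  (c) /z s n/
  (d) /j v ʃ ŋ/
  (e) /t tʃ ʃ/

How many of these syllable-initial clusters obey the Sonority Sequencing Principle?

1

(a) sonority 2-3-1: ill-formed.
(b) sonority 1-6-4-3: ill-formed.
(c) sonority 3-3-4: ill-formed.
(d) sonority 7-3-3-4: ill-formed.
(e) sonority 1-2-3: well-formed.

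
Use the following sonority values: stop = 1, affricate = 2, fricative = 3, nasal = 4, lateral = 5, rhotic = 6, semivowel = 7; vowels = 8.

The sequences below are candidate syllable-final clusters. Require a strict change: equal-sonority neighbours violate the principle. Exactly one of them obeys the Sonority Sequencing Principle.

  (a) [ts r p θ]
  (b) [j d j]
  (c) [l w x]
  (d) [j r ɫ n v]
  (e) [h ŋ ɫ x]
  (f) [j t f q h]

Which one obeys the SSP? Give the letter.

(a) 2-6-1-3 → violates
(b) 7-1-7 → violates
(c) 5-7-3 → violates
(d) 7-6-5-4-3 → obeys
(e) 3-4-5-3 → violates
(f) 7-1-3-1-3 → violates

d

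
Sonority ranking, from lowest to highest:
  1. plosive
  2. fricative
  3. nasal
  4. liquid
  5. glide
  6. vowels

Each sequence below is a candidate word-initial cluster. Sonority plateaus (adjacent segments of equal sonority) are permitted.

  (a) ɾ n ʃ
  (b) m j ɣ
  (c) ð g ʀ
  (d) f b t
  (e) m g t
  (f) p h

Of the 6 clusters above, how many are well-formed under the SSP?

1

(a) ɾ n ʃ: profile 4-3-2 — violates.
(b) m j ɣ: profile 3-5-2 — violates.
(c) ð g ʀ: profile 2-1-4 — violates.
(d) f b t: profile 2-1-1 — violates.
(e) m g t: profile 3-1-1 — violates.
(f) p h: profile 1-2 — obeys.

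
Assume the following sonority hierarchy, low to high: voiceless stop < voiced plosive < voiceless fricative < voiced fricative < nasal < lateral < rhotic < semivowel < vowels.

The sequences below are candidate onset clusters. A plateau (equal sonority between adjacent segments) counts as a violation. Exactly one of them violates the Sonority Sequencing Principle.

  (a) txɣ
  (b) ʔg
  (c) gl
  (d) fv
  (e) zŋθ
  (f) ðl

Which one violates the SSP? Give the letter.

e

(a) txɣ: profile 1-3-4 — obeys.
(b) ʔg: profile 1-2 — obeys.
(c) gl: profile 2-6 — obeys.
(d) fv: profile 3-4 — obeys.
(e) zŋθ: profile 4-5-3 — violates.
(f) ðl: profile 4-6 — obeys.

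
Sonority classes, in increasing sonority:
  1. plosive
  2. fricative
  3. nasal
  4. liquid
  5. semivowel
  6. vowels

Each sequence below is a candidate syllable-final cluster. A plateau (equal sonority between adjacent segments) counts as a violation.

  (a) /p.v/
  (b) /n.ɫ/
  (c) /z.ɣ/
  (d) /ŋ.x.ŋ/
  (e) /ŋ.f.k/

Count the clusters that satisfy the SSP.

(a) sonority 1-2: ill-formed.
(b) sonority 3-4: ill-formed.
(c) sonority 2-2: ill-formed.
(d) sonority 3-2-3: ill-formed.
(e) sonority 3-2-1: well-formed.

1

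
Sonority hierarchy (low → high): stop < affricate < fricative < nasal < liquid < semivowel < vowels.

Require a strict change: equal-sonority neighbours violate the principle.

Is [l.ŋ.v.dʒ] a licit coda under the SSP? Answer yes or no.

/l/ — liquid, sonority 5.
/ŋ/ — nasal, sonority 4.
/v/ — fricative, sonority 3.
/dʒ/ — affricate, sonority 2.
The profile 5-4-3-2 strictly falls, so the coda satisfies the SSP.

yes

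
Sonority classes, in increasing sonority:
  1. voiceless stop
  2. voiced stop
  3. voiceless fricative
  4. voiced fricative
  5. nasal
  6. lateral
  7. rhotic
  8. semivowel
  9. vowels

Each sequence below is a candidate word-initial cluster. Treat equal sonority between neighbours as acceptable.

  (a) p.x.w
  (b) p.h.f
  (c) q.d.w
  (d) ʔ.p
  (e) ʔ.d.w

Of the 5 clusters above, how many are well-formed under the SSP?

5

(a) sonority 1-3-8: well-formed.
(b) sonority 1-3-3: well-formed.
(c) sonority 1-2-8: well-formed.
(d) sonority 1-1: well-formed.
(e) sonority 1-2-8: well-formed.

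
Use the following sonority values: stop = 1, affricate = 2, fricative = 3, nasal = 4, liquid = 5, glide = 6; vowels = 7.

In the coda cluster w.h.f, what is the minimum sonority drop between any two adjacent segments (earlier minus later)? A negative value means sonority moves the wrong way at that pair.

/w/ — glide, sonority 6.
/h/ — fricative, sonority 3.
/f/ — fricative, sonority 3.
/w/→/h/: change +3.
/h/→/f/: change +0.
Minimum = 0.

0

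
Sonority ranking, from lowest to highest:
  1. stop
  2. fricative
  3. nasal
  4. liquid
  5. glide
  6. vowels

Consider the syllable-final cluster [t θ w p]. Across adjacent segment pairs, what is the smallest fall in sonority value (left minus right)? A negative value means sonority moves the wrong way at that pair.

/t/ — stop, sonority 1.
/θ/ — fricative, sonority 2.
/w/ — glide, sonority 5.
/p/ — stop, sonority 1.
/t/→/θ/: change -1.
/θ/→/w/: change -3.
/w/→/p/: change +4.
Minimum = -3.

-3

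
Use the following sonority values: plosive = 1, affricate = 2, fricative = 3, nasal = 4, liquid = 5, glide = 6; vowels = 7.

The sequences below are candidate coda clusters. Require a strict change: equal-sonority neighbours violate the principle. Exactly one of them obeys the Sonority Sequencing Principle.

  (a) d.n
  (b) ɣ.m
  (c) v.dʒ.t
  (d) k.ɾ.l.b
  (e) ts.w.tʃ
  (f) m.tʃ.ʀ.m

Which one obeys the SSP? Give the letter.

(a) sonority 1-4: ill-formed.
(b) sonority 3-4: ill-formed.
(c) sonority 3-2-1: well-formed.
(d) sonority 1-5-5-1: ill-formed.
(e) sonority 2-6-2: ill-formed.
(f) sonority 4-2-5-4: ill-formed.

c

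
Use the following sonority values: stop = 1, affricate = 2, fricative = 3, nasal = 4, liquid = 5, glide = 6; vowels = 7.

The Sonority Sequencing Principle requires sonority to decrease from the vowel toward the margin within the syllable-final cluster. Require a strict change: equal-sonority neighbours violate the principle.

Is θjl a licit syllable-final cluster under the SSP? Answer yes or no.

/θ/: fricative = 3.
/j/: glide = 6.
/l/: liquid = 5.
The profile is 3-6-5. Between /θ/ (3) and /j/ (6) sonority does not fall, so the cluster violates the SSP.

no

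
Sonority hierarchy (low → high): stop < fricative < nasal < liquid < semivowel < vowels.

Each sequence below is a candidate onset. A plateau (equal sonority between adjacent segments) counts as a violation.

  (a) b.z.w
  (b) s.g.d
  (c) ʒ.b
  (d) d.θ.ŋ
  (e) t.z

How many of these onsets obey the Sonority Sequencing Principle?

(a) 1-2-5 → obeys
(b) 2-1-1 → violates
(c) 2-1 → violates
(d) 1-2-3 → obeys
(e) 1-2 → obeys

3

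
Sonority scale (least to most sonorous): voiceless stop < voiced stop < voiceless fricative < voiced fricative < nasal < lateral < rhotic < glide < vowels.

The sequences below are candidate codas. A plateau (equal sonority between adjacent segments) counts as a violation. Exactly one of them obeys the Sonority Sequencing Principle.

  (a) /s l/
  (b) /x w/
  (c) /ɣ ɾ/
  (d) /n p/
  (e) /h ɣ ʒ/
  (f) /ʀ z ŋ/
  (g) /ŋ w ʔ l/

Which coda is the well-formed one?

d

(a) sonority 3-6: ill-formed.
(b) sonority 3-8: ill-formed.
(c) sonority 4-7: ill-formed.
(d) sonority 5-1: well-formed.
(e) sonority 3-4-4: ill-formed.
(f) sonority 7-4-5: ill-formed.
(g) sonority 5-8-1-6: ill-formed.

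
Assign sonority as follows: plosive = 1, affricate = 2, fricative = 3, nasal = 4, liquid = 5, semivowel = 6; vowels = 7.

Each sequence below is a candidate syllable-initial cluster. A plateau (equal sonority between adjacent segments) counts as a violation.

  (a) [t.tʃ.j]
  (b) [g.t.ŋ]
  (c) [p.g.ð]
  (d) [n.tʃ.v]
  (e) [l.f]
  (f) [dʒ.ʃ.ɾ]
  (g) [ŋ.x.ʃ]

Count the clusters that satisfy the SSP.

2

(a) sonority 1-2-6: well-formed.
(b) sonority 1-1-4: ill-formed.
(c) sonority 1-1-3: ill-formed.
(d) sonority 4-2-3: ill-formed.
(e) sonority 5-3: ill-formed.
(f) sonority 2-3-5: well-formed.
(g) sonority 4-3-3: ill-formed.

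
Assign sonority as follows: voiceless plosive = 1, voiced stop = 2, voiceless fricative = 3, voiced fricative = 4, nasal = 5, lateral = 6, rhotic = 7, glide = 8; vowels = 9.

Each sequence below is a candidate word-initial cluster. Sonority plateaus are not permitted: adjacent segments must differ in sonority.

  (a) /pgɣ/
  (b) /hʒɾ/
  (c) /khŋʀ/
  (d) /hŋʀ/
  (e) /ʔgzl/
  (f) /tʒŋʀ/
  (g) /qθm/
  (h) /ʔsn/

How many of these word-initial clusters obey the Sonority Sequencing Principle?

(a) /pgɣ/: profile 1-2-4 — obeys.
(b) /hʒɾ/: profile 3-4-7 — obeys.
(c) /khŋʀ/: profile 1-3-5-7 — obeys.
(d) /hŋʀ/: profile 3-5-7 — obeys.
(e) /ʔgzl/: profile 1-2-4-6 — obeys.
(f) /tʒŋʀ/: profile 1-4-5-7 — obeys.
(g) /qθm/: profile 1-3-5 — obeys.
(h) /ʔsn/: profile 1-3-5 — obeys.

8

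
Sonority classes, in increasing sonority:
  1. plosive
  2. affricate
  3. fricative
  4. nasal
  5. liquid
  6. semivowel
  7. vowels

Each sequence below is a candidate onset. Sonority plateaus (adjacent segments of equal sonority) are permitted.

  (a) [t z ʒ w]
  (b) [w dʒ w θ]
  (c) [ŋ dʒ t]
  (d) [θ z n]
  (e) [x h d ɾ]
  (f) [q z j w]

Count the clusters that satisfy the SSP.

3

(a) sonority 1-3-3-6: well-formed.
(b) sonority 6-2-6-3: ill-formed.
(c) sonority 4-2-1: ill-formed.
(d) sonority 3-3-4: well-formed.
(e) sonority 3-3-1-5: ill-formed.
(f) sonority 1-3-6-6: well-formed.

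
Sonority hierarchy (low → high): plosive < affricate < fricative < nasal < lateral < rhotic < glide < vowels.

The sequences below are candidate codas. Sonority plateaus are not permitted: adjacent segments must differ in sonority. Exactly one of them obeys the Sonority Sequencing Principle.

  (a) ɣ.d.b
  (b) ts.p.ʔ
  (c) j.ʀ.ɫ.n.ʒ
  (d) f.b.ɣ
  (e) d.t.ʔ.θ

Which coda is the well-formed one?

c

(a) ɣ.d.b: profile 3-1-1 — violates.
(b) ts.p.ʔ: profile 2-1-1 — violates.
(c) j.ʀ.ɫ.n.ʒ: profile 7-6-5-4-3 — obeys.
(d) f.b.ɣ: profile 3-1-3 — violates.
(e) d.t.ʔ.θ: profile 1-1-1-3 — violates.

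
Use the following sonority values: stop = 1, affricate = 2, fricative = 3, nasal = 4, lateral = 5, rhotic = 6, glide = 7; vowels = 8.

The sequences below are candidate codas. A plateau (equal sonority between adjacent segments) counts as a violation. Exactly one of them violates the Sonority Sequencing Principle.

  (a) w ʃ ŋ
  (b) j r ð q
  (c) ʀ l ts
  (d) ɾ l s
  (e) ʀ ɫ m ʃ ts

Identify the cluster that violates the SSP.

(a) sonority 7-3-4: ill-formed.
(b) sonority 7-6-3-1: well-formed.
(c) sonority 6-5-2: well-formed.
(d) sonority 6-5-3: well-formed.
(e) sonority 6-5-4-3-2: well-formed.

a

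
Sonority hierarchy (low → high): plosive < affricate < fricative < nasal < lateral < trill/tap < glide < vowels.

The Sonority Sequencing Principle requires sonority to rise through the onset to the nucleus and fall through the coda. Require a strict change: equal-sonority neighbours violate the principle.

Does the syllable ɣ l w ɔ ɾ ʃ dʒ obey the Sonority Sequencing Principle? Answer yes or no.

Onset: /ɣ/ is a fricative (sonority 3), /l/ is a lateral (sonority 5), /w/ is a glide (sonority 7); then the nucleus /ɔ/ (sonority 8).
Onset profile 3-5-7-8 — rises to the nucleus.
Coda: /ɾ/ is a trill/tap (sonority 6), /ʃ/ is a fricative (sonority 3), /dʒ/ is an affricate (sonority 2).
Coda profile 8-6-3-2 — falls from the nucleus.

yes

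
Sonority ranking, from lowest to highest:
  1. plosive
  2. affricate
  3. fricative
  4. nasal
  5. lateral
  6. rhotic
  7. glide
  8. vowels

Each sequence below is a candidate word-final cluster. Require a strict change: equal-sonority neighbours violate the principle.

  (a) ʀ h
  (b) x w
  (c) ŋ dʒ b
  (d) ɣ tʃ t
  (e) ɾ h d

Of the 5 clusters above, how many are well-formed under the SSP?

(a) ʀ h: profile 6-3 — obeys.
(b) x w: profile 3-7 — violates.
(c) ŋ dʒ b: profile 4-2-1 — obeys.
(d) ɣ tʃ t: profile 3-2-1 — obeys.
(e) ɾ h d: profile 6-3-1 — obeys.

4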